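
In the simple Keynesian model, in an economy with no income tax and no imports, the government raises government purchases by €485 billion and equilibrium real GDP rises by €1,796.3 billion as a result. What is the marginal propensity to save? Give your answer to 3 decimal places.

Implied spending multiplier k = ΔY/ΔG = 1,796.3/485 ≈ 3.7037.
Since k = 1/(1 − MPC), MPC = 1 − 1/k = 1 − ΔG/ΔY = 1 − 485/1,796.3 ≈ 0.730.
MPS = 1 − MPC = 0.270.

0.270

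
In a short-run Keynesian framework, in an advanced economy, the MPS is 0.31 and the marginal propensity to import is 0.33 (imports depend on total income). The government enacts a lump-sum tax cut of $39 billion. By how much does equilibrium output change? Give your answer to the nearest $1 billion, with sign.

MPC = 1 − MPS = 1 − 0.31 = 0.69.
A lump-sum tax change of −$39 billion shifts disposable income by +$39 billion; first-round consumption changes by −c × ΔT = −0.69 × (−$39 billion) = +$26.91 billion.
Expenditure multiplier = 1/(1 − c + m) = 1/(1 − 0.69 + 0.33) = 1/0.64 ≈ 1.563.
The tax multiplier is −c × k ≈ −1.078, so ΔY = k × (−c·ΔT) = (+$26.91 billion) / 0.64 ≈ +$42 billion.

+$42 billion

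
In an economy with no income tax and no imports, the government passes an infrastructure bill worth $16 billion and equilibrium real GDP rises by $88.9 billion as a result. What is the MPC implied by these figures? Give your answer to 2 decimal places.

0.82

Implied spending multiplier k = ΔY/ΔG = 88.9/16 ≈ 5.5563.
Since k = 1/(1 − MPC), MPC = 1 − 1/k = 1 − ΔG/ΔY = 1 − 16/88.9 ≈ 0.82.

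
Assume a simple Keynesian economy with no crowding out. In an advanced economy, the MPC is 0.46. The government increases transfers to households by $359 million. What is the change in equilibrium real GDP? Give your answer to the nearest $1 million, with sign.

+$306 million

The transfer change shifts disposable income by +$359 million, so first-round consumption changes by c·ΔTR = 0.46 × (+$359 million) = +$165.14 million.
Expenditure multiplier = 1/(1 − MPC) = 1/(1 − 0.46) = 1/0.54 ≈ 1.852.
The transfer multiplier is c × k ≈ 0.852, so ΔY = k × (c·ΔTR) = (+$165.14 million) / 0.54 ≈ +$306 million.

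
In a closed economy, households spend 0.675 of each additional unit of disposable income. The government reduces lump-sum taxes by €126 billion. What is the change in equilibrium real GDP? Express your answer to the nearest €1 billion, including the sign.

+€262 billion

A lump-sum tax change of −€126 billion shifts disposable income by +€126 billion; first-round consumption changes by −c × ΔT = −0.675 × (−€126 billion) = +€85.05 billion.
Expenditure multiplier = 1/(1 − MPC) = 1/(1 − 0.675) = 1/0.325 ≈ 3.077.
The tax multiplier is −c × k ≈ −2.077, so ΔY = k × (−c·ΔT) = (+€85.05 billion) / 0.325 ≈ +€262 billion.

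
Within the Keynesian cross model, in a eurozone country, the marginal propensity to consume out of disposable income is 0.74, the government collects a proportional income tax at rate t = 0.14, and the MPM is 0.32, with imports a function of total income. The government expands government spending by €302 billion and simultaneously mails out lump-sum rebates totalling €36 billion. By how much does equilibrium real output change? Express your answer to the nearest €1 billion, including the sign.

+€481 billion

Expenditure multiplier = 1/(1 − c(1−t) + m) = 1/(1 − 0.74×0.86 + 0.32) = 1/0.6836 ≈ 1.463.
ΔG contributes k·ΔG = (+€302 billion) / 0.6836 ≈ +€441.8 billion.
ΔT of −€36 billion changes first-round spending by −c·ΔT = +€26.64 billion, contributing k·(−c·ΔT) = (+€26.64 billion) / 0.6836 ≈ +€39 billion.
Net ΔY = k(ΔG − c·ΔT) = (+€328.64 billion) / 0.6836 ≈ +€481 billion.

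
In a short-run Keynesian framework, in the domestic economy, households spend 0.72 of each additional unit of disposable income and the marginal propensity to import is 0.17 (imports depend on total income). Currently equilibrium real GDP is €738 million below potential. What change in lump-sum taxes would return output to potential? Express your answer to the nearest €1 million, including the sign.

−€461 million

Spending multiplier = 1/(1 − c + m) = 1/(1 − 0.72 + 0.17) = 1/0.45 ≈ 2.222.
Tax multiplier = −c·k = −0.72/0.45 = −1.6. Need ΔY = +€738 million, so ΔT = ΔY/(−c·k) = −(+€738 million) × 0.45 / 0.72 ≈ −€461 million.
The government should cut lump-sum taxes by €461 million.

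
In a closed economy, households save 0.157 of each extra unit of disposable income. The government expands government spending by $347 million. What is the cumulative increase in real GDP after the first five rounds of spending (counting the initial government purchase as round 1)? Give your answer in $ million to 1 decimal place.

$1,269.2 million

MPC = 1 − MPS = 1 − 0.157 = 0.843.
Round 1 adds ΔG = $347 million; each later round is MPC = 0.843 times the previous.
After 5 rounds: 347 + 292.521 + 246.595203 + 207.879756129 + 175.242634416747 = ΔG·(1 − c^5)/(1 − c) = 347 × (1 − 0.425733547012443)/0.157 ≈ $1,269.2 million.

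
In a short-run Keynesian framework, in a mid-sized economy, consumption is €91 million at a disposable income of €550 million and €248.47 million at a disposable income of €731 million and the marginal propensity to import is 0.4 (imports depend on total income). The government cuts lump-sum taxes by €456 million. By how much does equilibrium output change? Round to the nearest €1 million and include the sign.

+€749 million

MPC = ΔC/ΔYd = (248.47 − 91)/(731 − 550) = 157.47/181 = 0.87.
A lump-sum tax change of −€456 million shifts disposable income by +€456 million; first-round consumption changes by −c × ΔT = −0.87 × (−€456 million) = +€396.72 million.
Expenditure multiplier = 1/(1 − c + m) = 1/(1 − 0.87 + 0.4) = 1/0.53 ≈ 1.887.
The tax multiplier is −c × k ≈ −1.642, so ΔY = k × (−c·ΔT) = (+€396.72 million) / 0.53 ≈ +€749 million.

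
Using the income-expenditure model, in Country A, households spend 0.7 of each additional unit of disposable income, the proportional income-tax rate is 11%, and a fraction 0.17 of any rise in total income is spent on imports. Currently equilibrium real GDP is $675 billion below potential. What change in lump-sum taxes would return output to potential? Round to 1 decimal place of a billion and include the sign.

−$527.5 billion

Spending multiplier = 1/(1 − c(1−t) + m) = 1/(1 − 0.7×0.89 + 0.17) = 1/0.547 ≈ 1.828.
Tax multiplier = −c·k = −0.7/0.547 ≈ −1.28. Need ΔY = +$675 billion, so ΔT = ΔY/(−c·k) = −(+$675 billion) × 0.547 / 0.7 ≈ −$527.5 billion.
The government should cut lump-sum taxes by $527.5 billion.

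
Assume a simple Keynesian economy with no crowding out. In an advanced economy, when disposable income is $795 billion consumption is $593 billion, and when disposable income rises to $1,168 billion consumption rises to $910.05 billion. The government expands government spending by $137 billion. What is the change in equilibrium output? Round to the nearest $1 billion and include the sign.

+$913 billion

MPC = ΔC/ΔYd = (910.05 − 593)/(1,168 − 795) = 317.05/373 = 0.85.
Spending multiplier = 1/(1 − MPC) = 1/(1 − 0.85) = 1/0.15 ≈ 6.667.
ΔY = k × ΔG = (+$137 billion) / 0.15 ≈ +$913 billion.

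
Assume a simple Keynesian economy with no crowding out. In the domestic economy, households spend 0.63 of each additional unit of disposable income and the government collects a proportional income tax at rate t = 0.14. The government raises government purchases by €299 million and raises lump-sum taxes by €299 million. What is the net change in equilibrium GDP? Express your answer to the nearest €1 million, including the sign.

+€241 million

Expenditure multiplier = 1/(1 − c(1−t)) = 1/(1 − 0.63×0.86) = 1/0.4582 ≈ 2.182.
ΔG contributes k·ΔG = (+€299 million) / 0.4582 ≈ +€652.6 million.
ΔT of +€299 million changes first-round spending by −c·ΔT = −€188.37 million, contributing k·(−c·ΔT) = (−€188.37 million) / 0.4582 ≈ −€411.1 million.
Net ΔY = k(ΔG − c·ΔT) = (+€110.63 million) / 0.4582 ≈ +€241 million.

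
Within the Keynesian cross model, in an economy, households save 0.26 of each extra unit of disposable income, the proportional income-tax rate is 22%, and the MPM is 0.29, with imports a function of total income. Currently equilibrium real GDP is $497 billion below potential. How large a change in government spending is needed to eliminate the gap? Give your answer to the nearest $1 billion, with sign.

MPC = 1 − MPS = 1 − 0.26 = 0.74.
Spending multiplier = 1/(1 − c(1−t) + m) = 1/(1 − 0.74×0.78 + 0.29) = 1/0.7128 ≈ 1.403.
Need ΔY = +$497 billion, so ΔG = ΔY/k = (+$497 billion) × 0.7128 ≈ +$354 billion.
The government should increase government spending by $354 billion.

+$354 billion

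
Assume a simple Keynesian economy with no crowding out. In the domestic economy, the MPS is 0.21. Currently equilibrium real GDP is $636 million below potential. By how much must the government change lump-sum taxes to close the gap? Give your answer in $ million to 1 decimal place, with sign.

MPC = 1 − MPS = 1 − 0.21 = 0.79.
Spending multiplier = 1/(1 − MPC) = 1/(1 − 0.79) = 1/0.21 ≈ 4.762.
Tax multiplier = −c·k = −0.79/0.21 ≈ −3.762. Need ΔY = +$636 million, so ΔT = ΔY/(−c·k) = −(+$636 million) × 0.21 / 0.79 ≈ −$169.1 million.
The government should cut lump-sum taxes by $169.1 million.

−$169.1 million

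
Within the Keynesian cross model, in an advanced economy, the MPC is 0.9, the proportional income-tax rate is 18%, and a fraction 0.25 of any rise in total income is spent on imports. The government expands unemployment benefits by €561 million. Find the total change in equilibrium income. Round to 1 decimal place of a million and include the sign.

+€986.1 million

The transfer change shifts disposable income by +€561 million, so first-round consumption changes by c·ΔTR = 0.9 × (+€561 million) = +€504.9 million.
Expenditure multiplier = 1/(1 − c(1−t) + m) = 1/(1 − 0.9×0.82 + 0.25) = 1/0.512 ≈ 1.953.
The transfer multiplier is c × k ≈ 1.758, so ΔY = k × (c·ΔTR) = (+€504.9 million) / 0.512 ≈ +€986.1 million.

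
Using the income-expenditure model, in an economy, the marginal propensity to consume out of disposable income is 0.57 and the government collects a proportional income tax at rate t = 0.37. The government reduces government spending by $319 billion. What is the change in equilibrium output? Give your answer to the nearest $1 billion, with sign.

−$498 billion

Expenditure multiplier = 1/(1 − c(1−t)) = 1/(1 − 0.57×0.63) = 1/0.6409 ≈ 1.56.
ΔY = k × ΔG = (−$319 billion) / 0.6409 ≈ −$498 billion.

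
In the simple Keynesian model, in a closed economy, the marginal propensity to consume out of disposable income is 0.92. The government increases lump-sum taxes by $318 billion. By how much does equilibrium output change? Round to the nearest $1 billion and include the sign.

−$3,657 billion

A lump-sum tax change of +$318 billion shifts disposable income by −$318 billion; first-round consumption changes by −c × ΔT = −0.92 × (+$318 billion) = −$292.56 billion.
Expenditure multiplier = 1/(1 − MPC) = 1/(1 − 0.92) = 1/0.08 = 12.5.
The tax multiplier is −c × k = −11.5, so ΔY = k × (−c·ΔT) = (−$292.56 billion) / 0.08 = −$3,657 billion.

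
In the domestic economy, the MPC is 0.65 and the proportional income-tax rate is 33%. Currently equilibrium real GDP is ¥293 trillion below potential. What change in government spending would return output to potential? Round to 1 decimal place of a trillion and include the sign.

+¥165.4 trillion

Spending multiplier = 1/(1 − c(1−t)) = 1/(1 − 0.65×0.67) = 1/0.5645 ≈ 1.771.
Need ΔY = +¥293 trillion, so ΔG = ΔY/k = (+¥293 trillion) × 0.5645 ≈ +¥165.4 trillion.
The government should increase government spending by ¥165.4 trillion.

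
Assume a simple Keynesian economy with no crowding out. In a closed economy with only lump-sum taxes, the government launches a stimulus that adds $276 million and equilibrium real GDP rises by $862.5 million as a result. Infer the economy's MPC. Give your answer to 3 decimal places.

Implied spending multiplier k = ΔY/ΔG = 862.5/276 = 3.125.
Since k = 1/(1 − MPC), MPC = 1 − 1/k = 1 − ΔG/ΔY = 1 − 276/862.5 = 0.680.

0.680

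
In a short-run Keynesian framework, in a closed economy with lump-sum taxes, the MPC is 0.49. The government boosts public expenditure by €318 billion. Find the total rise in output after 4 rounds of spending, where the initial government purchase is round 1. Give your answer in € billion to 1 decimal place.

€587.6 billion

Round 1 adds ΔG = €318 billion; each later round is MPC = 0.49 times the previous.
After 4 rounds: 318 + 155.82 + 76.3518 + 37.412382 = ΔG·(1 − c^4)/(1 − c) = 318 × (1 − 0.05764801)/0.51 ≈ €587.6 billion.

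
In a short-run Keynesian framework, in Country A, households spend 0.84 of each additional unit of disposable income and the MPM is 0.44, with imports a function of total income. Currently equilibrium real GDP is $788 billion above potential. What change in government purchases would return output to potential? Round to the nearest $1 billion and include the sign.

Spending multiplier = 1/(1 − c + m) = 1/(1 − 0.84 + 0.44) = 1/0.6 ≈ 1.667.
Need ΔY = −$788 billion, so ΔG = ΔY/k = (−$788 billion) × 0.6 ≈ −$473 billion.
The government should cut government purchases by $473 billion.

−$473 billion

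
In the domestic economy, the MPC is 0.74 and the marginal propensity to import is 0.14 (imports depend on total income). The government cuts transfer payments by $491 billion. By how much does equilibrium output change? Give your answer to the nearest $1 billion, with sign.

−$908 billion

The transfer change shifts disposable income by −$491 billion, so first-round consumption changes by c·ΔTR = 0.74 × (−$491 billion) = −$363.34 billion.
Expenditure multiplier = 1/(1 − c + m) = 1/(1 − 0.74 + 0.14) = 1/0.4 = 2.5.
The transfer multiplier is c × k = 1.85, so ΔY = k × (c·ΔTR) = (−$363.34 billion) / 0.4 ≈ −$908 billion.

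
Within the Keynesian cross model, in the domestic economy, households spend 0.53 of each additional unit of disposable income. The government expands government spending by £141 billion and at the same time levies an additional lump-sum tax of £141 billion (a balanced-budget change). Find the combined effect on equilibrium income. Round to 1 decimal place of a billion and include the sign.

+£141.0 billion

Expenditure multiplier = 1/(1 − MPC) = 1/(1 − 0.53) = 1/0.47 ≈ 2.128.
ΔG contributes k·ΔG = (+£141 billion) / 0.47 = +£300 billion.
ΔT of +£141 billion changes first-round spending by −c·ΔT = −£74.73 billion, contributing k·(−c·ΔT) = (−£74.73 billion) / 0.47 = −£159 billion.
With ΔG = ΔT and no other leakages, the balanced-budget multiplier is 1, so ΔY = ΔG = +£141 billion.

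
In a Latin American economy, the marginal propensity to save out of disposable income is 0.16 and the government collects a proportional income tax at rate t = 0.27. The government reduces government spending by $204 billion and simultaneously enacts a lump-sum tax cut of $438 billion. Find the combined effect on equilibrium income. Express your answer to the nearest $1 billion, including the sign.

MPC = 1 − MPS = 1 − 0.16 = 0.84.
Expenditure multiplier = 1/(1 − c(1−t)) = 1/(1 − 0.84×0.73) = 1/0.3868 ≈ 2.585.
ΔG contributes k·ΔG = (−$204 billion) / 0.3868 ≈ −$527.4 billion.
ΔT of −$438 billion changes first-round spending by −c·ΔT = +$367.92 billion, contributing k·(−c·ΔT) = (+$367.92 billion) / 0.3868 ≈ +$951.2 billion.
Net ΔY = k(ΔG − c·ΔT) = (+$163.92 billion) / 0.3868 ≈ +$424 billion.

+$424 billion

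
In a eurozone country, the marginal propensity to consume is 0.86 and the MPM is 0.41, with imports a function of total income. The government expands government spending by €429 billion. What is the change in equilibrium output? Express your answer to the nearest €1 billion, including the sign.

Spending multiplier = 1/(1 − c + m) = 1/(1 − 0.86 + 0.41) = 1/0.55 ≈ 1.818.
ΔY = k × ΔG = (+€429 billion) / 0.55 = +€780 billion.

+€780 billion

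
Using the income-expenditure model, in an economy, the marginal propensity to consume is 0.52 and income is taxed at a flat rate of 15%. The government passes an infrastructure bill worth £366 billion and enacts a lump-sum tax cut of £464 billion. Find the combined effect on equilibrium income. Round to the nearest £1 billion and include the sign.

Expenditure multiplier = 1/(1 − c(1−t)) = 1/(1 − 0.52×0.85) = 1/0.558 ≈ 1.792.
ΔG contributes k·ΔG = (+£366 billion) / 0.558 ≈ +£655.9 billion.
ΔT of −£464 billion changes first-round spending by −c·ΔT = +£241.28 billion, contributing k·(−c·ΔT) = (+£241.28 billion) / 0.558 ≈ +£432.4 billion.
Net ΔY = k(ΔG − c·ΔT) = (+£607.28 billion) / 0.558 ≈ +£1,088 billion.

+£1,088 billion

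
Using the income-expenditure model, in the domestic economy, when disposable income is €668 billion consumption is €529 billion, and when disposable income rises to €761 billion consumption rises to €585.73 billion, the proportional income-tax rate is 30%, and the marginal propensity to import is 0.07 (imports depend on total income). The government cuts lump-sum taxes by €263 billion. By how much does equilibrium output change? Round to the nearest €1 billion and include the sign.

MPC = ΔC/ΔYd = (585.73 − 529)/(761 − 668) = 56.73/93 = 0.61.
A lump-sum tax change of −€263 billion shifts disposable income by +€263 billion; first-round consumption changes by −c × ΔT = −0.61 × (−€263 billion) = +€160.43 billion.
Expenditure multiplier = 1/(1 − c(1−t) + m) = 1/(1 − 0.61×0.7 + 0.07) = 1/0.643 ≈ 1.555.
The tax multiplier is −c × k ≈ −0.949, so ΔY = k × (−c·ΔT) = (+€160.43 billion) / 0.643 ≈ +€250 billion.

+€250 billion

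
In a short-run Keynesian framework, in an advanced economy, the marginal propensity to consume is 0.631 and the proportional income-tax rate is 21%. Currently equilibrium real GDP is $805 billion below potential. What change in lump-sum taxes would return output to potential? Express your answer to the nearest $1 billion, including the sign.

−$640 billion

Spending multiplier = 1/(1 − c(1−t)) = 1/(1 − 0.631×0.79) = 1/0.50151 ≈ 1.994.
Tax multiplier = −c·k = −0.631/0.50151 ≈ −1.258. Need ΔY = +$805 billion, so ΔT = ΔY/(−c·k) = −(+$805 billion) × 0.50151 / 0.631 ≈ −$640 billion.
The government should cut lump-sum taxes by $640 billion.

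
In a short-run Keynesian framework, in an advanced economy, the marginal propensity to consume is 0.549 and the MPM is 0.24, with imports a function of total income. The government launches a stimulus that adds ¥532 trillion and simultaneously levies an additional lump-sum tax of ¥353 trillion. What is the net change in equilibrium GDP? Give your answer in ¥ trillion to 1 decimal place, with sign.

+¥489.4 trillion

Expenditure multiplier = 1/(1 − c + m) = 1/(1 − 0.549 + 0.24) = 1/0.691 ≈ 1.447.
ΔG contributes k·ΔG = (+¥532 trillion) / 0.691 ≈ +¥769.9 trillion.
ΔT of +¥353 trillion changes first-round spending by −c·ΔT = −¥193.797 trillion, contributing k·(−c·ΔT) = (−¥193.797 trillion) / 0.691 ≈ −¥280.5 trillion.
Net ΔY = k(ΔG − c·ΔT) = (+¥338.203 trillion) / 0.691 ≈ +¥489.4 trillion.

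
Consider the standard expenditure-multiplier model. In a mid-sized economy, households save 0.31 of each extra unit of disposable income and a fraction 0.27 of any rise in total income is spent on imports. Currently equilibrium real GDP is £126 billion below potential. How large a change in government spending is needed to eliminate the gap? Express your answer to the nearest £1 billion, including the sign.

+£73 billion

MPC = 1 − MPS = 1 − 0.31 = 0.69.
Spending multiplier = 1/(1 − c + m) = 1/(1 − 0.69 + 0.27) = 1/0.58 ≈ 1.724.
Need ΔY = +£126 billion, so ΔG = ΔY/k = (+£126 billion) × 0.58 ≈ +£73 billion.
The government should increase government spending by £73 billion.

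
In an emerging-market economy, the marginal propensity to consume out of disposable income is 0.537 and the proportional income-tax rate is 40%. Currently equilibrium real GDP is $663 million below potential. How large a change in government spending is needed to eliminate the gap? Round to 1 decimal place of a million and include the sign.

Spending multiplier = 1/(1 − c(1−t)) = 1/(1 − 0.537×0.6) = 1/0.6778 ≈ 1.475.
Need ΔY = +$663 million, so ΔG = ΔY/k = (+$663 million) × 0.6778 ≈ +$449.4 million.
The government should increase government spending by $449.4 million.

+$449.4 million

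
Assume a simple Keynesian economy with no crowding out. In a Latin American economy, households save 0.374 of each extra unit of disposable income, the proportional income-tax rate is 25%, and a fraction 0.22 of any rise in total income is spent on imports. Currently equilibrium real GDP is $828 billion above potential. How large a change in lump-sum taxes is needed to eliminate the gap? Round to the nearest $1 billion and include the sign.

MPC = 1 − MPS = 1 − 0.374 = 0.626.
Spending multiplier = 1/(1 − c(1−t) + m) = 1/(1 − 0.626×0.75 + 0.22) = 1/0.7505 ≈ 1.332.
Tax multiplier = −c·k = −0.626/0.7505 ≈ −0.834. Need ΔY = −$828 billion, so ΔT = ΔY/(−c·k) = −(−$828 billion) × 0.7505 / 0.626 ≈ +$993 billion.
The government should raise lump-sum taxes by $993 billion.

+$993 billion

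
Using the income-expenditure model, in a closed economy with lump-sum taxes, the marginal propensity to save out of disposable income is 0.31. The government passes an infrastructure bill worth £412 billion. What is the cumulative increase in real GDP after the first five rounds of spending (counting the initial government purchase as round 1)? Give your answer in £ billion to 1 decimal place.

MPC = 1 − MPS = 1 − 0.31 = 0.69.
Round 1 adds ΔG = £412 billion; each later round is MPC = 0.69 times the previous.
After 5 rounds: 412 + 284.28 + 196.1532 + 135.345708 + 93.38853852 = ΔG·(1 − c^5)/(1 − c) = 412 × (1 − 0.1564031349)/0.31 ≈ £1,121.2 billion.

£1,121.2 billion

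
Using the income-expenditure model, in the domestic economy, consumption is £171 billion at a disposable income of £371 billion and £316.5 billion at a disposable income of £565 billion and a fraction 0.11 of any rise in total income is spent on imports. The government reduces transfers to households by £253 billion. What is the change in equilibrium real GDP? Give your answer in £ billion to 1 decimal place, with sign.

−£527.1 billion

MPC = ΔC/ΔYd = (316.5 − 171)/(565 − 371) = 145.5/194 = 0.75.
The transfer change shifts disposable income by −£253 billion, so first-round consumption changes by c·ΔTR = 0.75 × (−£253 billion) = −£189.75 billion.
Expenditure multiplier = 1/(1 − c + m) = 1/(1 − 0.75 + 0.11) = 1/0.36 ≈ 2.778.
The transfer multiplier is c × k ≈ 2.083, so ΔY = k × (c·ΔTR) = (−£189.75 billion) / 0.36 ≈ −£527.1 billion.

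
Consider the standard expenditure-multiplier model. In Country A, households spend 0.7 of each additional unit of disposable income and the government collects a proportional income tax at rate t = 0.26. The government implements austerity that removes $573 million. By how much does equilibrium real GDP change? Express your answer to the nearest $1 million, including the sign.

Spending multiplier = 1/(1 − c(1−t)) = 1/(1 − 0.7×0.74) = 1/0.482 ≈ 2.075.
ΔY = k × ΔG = (−$573 million) / 0.482 ≈ −$1,189 million.

−$1,189 million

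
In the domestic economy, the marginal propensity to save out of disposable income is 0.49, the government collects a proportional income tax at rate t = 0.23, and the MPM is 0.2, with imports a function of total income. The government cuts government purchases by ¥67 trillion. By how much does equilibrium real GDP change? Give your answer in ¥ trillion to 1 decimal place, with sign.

MPC = 1 − MPS = 1 − 0.49 = 0.51.
Expenditure multiplier = 1/(1 − c(1−t) + m) = 1/(1 − 0.51×0.77 + 0.2) = 1/0.8073 ≈ 1.239.
ΔY = k × ΔG = (−¥67 trillion) / 0.8073 ≈ −¥83 trillion.

−¥83.0 trillion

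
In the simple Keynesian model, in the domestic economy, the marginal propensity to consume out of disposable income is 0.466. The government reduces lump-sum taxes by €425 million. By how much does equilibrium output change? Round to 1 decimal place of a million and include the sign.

+€370.9 million

A lump-sum tax change of −€425 million shifts disposable income by +€425 million; first-round consumption changes by −c × ΔT = −0.466 × (−€425 million) = +€198.05 million.
Expenditure multiplier = 1/(1 − MPC) = 1/(1 − 0.466) = 1/0.534 ≈ 1.873.
The tax multiplier is −c × k ≈ −0.873, so ΔY = k × (−c·ΔT) = (+€198.05 million) / 0.534 ≈ +€370.9 million.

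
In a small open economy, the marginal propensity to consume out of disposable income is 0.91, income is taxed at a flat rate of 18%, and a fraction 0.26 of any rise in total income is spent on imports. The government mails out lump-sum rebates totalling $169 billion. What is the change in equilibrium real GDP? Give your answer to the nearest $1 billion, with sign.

+$299 billion

A lump-sum tax change of −$169 billion shifts disposable income by +$169 billion; first-round consumption changes by −c × ΔT = −0.91 × (−$169 billion) = +$153.79 billion.
Expenditure multiplier = 1/(1 − c(1−t) + m) = 1/(1 − 0.91×0.82 + 0.26) = 1/0.5138 ≈ 1.946.
The tax multiplier is −c × k ≈ −1.771, so ΔY = k × (−c·ΔT) = (+$153.79 billion) / 0.5138 ≈ +$299 billion.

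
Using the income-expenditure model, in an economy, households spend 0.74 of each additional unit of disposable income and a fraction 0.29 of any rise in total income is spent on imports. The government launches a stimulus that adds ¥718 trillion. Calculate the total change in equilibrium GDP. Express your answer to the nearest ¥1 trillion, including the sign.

Expenditure multiplier = 1/(1 − c + m) = 1/(1 − 0.74 + 0.29) = 1/0.55 ≈ 1.818.
ΔY = k × ΔG = (+¥718 trillion) / 0.55 ≈ +¥1,305 trillion.

+¥1,305 trillion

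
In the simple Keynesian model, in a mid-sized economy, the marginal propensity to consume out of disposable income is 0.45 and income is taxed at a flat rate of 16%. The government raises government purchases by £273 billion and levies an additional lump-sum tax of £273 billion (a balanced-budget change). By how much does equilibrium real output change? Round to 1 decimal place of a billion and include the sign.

+£241.4 billion

Expenditure multiplier = 1/(1 − c(1−t)) = 1/(1 − 0.45×0.84) = 1/0.622 ≈ 1.608.
ΔG contributes k·ΔG = (+£273 billion) / 0.622 ≈ +£438.9 billion.
ΔT of +£273 billion changes first-round spending by −c·ΔT = −£122.85 billion, contributing k·(−c·ΔT) = (−£122.85 billion) / 0.622 ≈ −£197.5 billion.
Net ΔY = k(ΔG − c·ΔT) = (+£150.15 billion) / 0.622 ≈ +£241.4 billion.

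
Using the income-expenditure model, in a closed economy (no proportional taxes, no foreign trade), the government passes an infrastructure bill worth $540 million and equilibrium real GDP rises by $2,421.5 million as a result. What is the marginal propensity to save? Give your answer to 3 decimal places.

0.223

Implied spending multiplier k = ΔY/ΔG = 2,421.5/540 ≈ 4.4843.
Since k = 1/(1 − MPC), MPC = 1 − 1/k = 1 − ΔG/ΔY = 1 − 540/2,421.5 ≈ 0.777.
MPS = 1 − MPC = 0.223.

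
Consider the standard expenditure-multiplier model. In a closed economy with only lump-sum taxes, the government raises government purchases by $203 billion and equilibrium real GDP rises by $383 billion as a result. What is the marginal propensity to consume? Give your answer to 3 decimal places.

0.470

Implied spending multiplier k = ΔY/ΔG = 383/203 ≈ 1.8867.
Since k = 1/(1 − MPC), MPC = 1 − 1/k = 1 − ΔG/ΔY = 1 − 203/383 ≈ 0.470.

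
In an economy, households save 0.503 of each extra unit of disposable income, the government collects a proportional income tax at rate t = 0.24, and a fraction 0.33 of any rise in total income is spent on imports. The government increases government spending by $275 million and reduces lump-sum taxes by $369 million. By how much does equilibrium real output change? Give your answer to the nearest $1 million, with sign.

+$481 million

MPC = 1 − MPS = 1 − 0.503 = 0.497.
Expenditure multiplier = 1/(1 − c(1−t) + m) = 1/(1 − 0.497×0.76 + 0.33) = 1/0.95228 ≈ 1.05.
ΔG contributes k·ΔG = (+$275 million) / 0.95228 ≈ +$288.8 million.
ΔT of −$369 million changes first-round spending by −c·ΔT = +$183.393 million, contributing k·(−c·ΔT) = (+$183.393 million) / 0.95228 ≈ +$192.6 million.
Net ΔY = k(ΔG − c·ΔT) = (+$458.393 million) / 0.95228 ≈ +$481 million.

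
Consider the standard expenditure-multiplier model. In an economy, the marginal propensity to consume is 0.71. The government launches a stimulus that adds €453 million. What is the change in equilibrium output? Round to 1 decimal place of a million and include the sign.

+€1,562.1 million

Expenditure multiplier = 1/(1 − MPC) = 1/(1 − 0.71) = 1/0.29 ≈ 3.448.
ΔY = k × ΔG = (+€453 million) / 0.29 ≈ +€1,562.1 million.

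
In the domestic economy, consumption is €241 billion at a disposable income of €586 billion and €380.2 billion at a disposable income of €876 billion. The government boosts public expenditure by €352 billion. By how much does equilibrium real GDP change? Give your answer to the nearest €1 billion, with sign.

MPC = ΔC/ΔYd = (380.2 − 241)/(876 − 586) = 139.2/290 = 0.48.
Government-spending multiplier = 1/(1 − MPC) = 1/(1 − 0.48) = 1/0.52 ≈ 1.923.
ΔY = k × ΔG = (+€352 billion) / 0.52 ≈ +€677 billion.

+€677 billion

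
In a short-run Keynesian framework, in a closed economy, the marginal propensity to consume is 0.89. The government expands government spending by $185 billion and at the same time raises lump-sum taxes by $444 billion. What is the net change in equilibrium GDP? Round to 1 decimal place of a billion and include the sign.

Expenditure multiplier = 1/(1 − MPC) = 1/(1 − 0.89) = 1/0.11 ≈ 9.091.
ΔG contributes k·ΔG = (+$185 billion) / 0.11 ≈ +$1,681.8 billion.
ΔT of +$444 billion changes first-round spending by −c·ΔT = −$395.16 billion, contributing k·(−c·ΔT) = (−$395.16 billion) / 0.11 ≈ −$3,592.4 billion.
Net ΔY = k(ΔG − c·ΔT) = (−$210.16 billion) / 0.11 ≈ −$1,910.5 billion.

−$1,910.5 billion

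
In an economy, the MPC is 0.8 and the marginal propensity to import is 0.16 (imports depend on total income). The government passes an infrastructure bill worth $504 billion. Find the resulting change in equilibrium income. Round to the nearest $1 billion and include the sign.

Expenditure multiplier = 1/(1 − c + m) = 1/(1 − 0.8 + 0.16) = 1/0.36 ≈ 2.778.
ΔY = k × ΔG = (+$504 billion) / 0.36 = +$1,400 billion.

+$1,400 billion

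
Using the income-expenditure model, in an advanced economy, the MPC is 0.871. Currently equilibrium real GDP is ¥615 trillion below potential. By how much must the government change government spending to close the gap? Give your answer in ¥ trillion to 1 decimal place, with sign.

+¥79.3 trillion

Spending multiplier = 1/(1 − MPC) = 1/(1 − 0.871) = 1/0.129 ≈ 7.752.
Need ΔY = +¥615 trillion, so ΔG = ΔY/k = (+¥615 trillion) × 0.129 ≈ +¥79.3 trillion.
The government should increase government spending by ¥79.3 trillion.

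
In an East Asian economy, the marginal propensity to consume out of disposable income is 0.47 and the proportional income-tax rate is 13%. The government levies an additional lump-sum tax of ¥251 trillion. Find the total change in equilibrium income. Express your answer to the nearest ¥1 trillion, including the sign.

−¥200 trillion

A lump-sum tax change of +¥251 trillion shifts disposable income by −¥251 trillion; first-round consumption changes by −c × ΔT = −0.47 × (+¥251 trillion) = −¥117.97 trillion.
Expenditure multiplier = 1/(1 − c(1−t)) = 1/(1 − 0.47×0.87) = 1/0.5911 ≈ 1.692.
The tax multiplier is −c × k ≈ −0.795, so ΔY = k × (−c·ΔT) = (−¥117.97 trillion) / 0.5911 ≈ −¥200 trillion.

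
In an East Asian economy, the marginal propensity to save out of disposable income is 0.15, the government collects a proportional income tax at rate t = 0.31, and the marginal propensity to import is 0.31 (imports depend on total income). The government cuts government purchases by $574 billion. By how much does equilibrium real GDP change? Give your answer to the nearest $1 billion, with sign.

−$793 billion

MPC = 1 − MPS = 1 − 0.15 = 0.85.
Government-spending multiplier = 1/(1 − c(1−t) + m) = 1/(1 − 0.85×0.69 + 0.31) = 1/0.7235 ≈ 1.382.
ΔY = k × ΔG = (−$574 billion) / 0.7235 ≈ −$793 billion.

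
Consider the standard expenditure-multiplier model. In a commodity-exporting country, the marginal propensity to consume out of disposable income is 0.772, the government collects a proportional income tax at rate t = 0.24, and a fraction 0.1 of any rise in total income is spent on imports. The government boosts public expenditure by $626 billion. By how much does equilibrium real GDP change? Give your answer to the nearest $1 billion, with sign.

Spending multiplier = 1/(1 − c(1−t) + m) = 1/(1 − 0.772×0.76 + 0.1) = 1/0.51328 ≈ 1.948.
ΔY = k × ΔG = (+$626 billion) / 0.51328 ≈ +$1,220 billion.

+$1,220 billion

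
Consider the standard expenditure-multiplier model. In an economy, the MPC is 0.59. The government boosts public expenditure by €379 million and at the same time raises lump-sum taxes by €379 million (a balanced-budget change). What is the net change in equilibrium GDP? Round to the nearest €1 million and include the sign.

+€379 million

Expenditure multiplier = 1/(1 − MPC) = 1/(1 − 0.59) = 1/0.41 ≈ 2.439.
ΔG contributes k·ΔG = (+€379 million) / 0.41 ≈ +€924.4 million.
ΔT of +€379 million changes first-round spending by −c·ΔT = −€223.61 million, contributing k·(−c·ΔT) = (−€223.61 million) / 0.41 ≈ −€545.4 million.
With ΔG = ΔT and no other leakages, the balanced-budget multiplier is 1, so ΔY = ΔG = +€379 million.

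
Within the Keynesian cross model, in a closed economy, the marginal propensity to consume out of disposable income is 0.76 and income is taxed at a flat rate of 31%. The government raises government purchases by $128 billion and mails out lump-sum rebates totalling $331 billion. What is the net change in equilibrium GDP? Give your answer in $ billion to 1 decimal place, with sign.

Expenditure multiplier = 1/(1 − c(1−t)) = 1/(1 − 0.76×0.69) = 1/0.4756 ≈ 2.103.
ΔG contributes k·ΔG = (+$128 billion) / 0.4756 ≈ +$269.1 billion.
ΔT of −$331 billion changes first-round spending by −c·ΔT = +$251.56 billion, contributing k·(−c·ΔT) = (+$251.56 billion) / 0.4756 ≈ +$528.9 billion.
Net ΔY = k(ΔG − c·ΔT) = (+$379.56 billion) / 0.4756 ≈ +$798.1 billion.

+$798.1 billion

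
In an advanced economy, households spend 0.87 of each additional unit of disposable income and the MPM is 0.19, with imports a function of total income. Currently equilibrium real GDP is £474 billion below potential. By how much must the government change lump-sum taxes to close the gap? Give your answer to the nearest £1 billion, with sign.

Spending multiplier = 1/(1 − c + m) = 1/(1 − 0.87 + 0.19) = 1/0.32 = 3.125.
Tax multiplier = −c·k = −0.87/0.32 ≈ −2.719. Need ΔY = +£474 billion, so ΔT = ΔY/(−c·k) = −(+£474 billion) × 0.32 / 0.87 ≈ −£174 billion.
The government should cut lump-sum taxes by £174 billion.

−£174 billion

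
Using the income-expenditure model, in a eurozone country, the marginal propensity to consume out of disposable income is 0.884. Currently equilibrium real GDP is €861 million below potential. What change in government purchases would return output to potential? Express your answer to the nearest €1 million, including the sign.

Spending multiplier = 1/(1 − MPC) = 1/(1 − 0.884) = 1/0.116 ≈ 8.621.
Need ΔY = +€861 million, so ΔG = ΔY/k = (+€861 million) × 0.116 ≈ +€100 million.
The government should increase government purchases by €100 million.

+€100 million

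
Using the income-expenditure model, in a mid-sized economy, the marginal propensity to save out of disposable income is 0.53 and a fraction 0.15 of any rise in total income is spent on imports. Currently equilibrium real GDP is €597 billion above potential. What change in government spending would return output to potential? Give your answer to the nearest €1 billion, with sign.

MPC = 1 − MPS = 1 − 0.53 = 0.47.
Spending multiplier = 1/(1 − c + m) = 1/(1 − 0.47 + 0.15) = 1/0.68 ≈ 1.471.
Need ΔY = −€597 billion, so ΔG = ΔY/k = (−€597 billion) × 0.68 ≈ −€406 billion.
The government should cut government spending by €406 billion.

−€406 billion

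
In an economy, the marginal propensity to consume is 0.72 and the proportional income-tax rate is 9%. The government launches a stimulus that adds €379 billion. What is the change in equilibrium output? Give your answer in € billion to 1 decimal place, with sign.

+€1,099.2 billion

Government-spending multiplier = 1/(1 − c(1−t)) = 1/(1 − 0.72×0.91) = 1/0.3448 ≈ 2.9.
ΔY = k × ΔG = (+€379 billion) / 0.3448 ≈ +€1,099.2 billion.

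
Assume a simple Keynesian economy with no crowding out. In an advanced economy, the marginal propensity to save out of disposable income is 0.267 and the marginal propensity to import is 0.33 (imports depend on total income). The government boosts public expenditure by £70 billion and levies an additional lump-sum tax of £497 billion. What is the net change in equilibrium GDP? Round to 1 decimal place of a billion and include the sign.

MPC = 1 − MPS = 1 − 0.267 = 0.733.
Expenditure multiplier = 1/(1 − c + m) = 1/(1 − 0.733 + 0.33) = 1/0.597 ≈ 1.675.
ΔG contributes k·ΔG = (+£70 billion) / 0.597 ≈ +£117.3 billion.
ΔT of +£497 billion changes first-round spending by −c·ΔT = −£364.301 billion, contributing k·(−c·ΔT) = (−£364.301 billion) / 0.597 ≈ −£610.2 billion.
Net ΔY = k(ΔG − c·ΔT) = (−£294.301 billion) / 0.597 ≈ −£493 billion.

−£493.0 billion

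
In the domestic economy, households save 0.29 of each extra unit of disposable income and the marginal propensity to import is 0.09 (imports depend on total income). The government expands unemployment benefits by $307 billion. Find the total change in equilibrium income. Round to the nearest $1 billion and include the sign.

+$574 billion

MPC = 1 − MPS = 1 − 0.29 = 0.71.
The transfer change shifts disposable income by +$307 billion, so first-round consumption changes by c·ΔTR = 0.71 × (+$307 billion) = +$217.97 billion.
Expenditure multiplier = 1/(1 − c + m) = 1/(1 − 0.71 + 0.09) = 1/0.38 ≈ 2.632.
The transfer multiplier is c × k ≈ 1.868, so ΔY = k × (c·ΔTR) = (+$217.97 billion) / 0.38 ≈ +$574 billion.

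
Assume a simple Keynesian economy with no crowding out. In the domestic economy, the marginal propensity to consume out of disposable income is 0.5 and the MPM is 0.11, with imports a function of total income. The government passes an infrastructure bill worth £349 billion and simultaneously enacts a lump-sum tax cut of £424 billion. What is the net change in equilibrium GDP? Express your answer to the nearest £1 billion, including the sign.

+£920 billion

Expenditure multiplier = 1/(1 − c + m) = 1/(1 − 0.5 + 0.11) = 1/0.61 ≈ 1.639.
ΔG contributes k·ΔG = (+£349 billion) / 0.61 ≈ +£572.1 billion.
ΔT of −£424 billion changes first-round spending by −c·ΔT = +£212 billion, contributing k·(−c·ΔT) = (+£212 billion) / 0.61 ≈ +£347.5 billion.
Net ΔY = k(ΔG − c·ΔT) = (+£561 billion) / 0.61 ≈ +£920 billion.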